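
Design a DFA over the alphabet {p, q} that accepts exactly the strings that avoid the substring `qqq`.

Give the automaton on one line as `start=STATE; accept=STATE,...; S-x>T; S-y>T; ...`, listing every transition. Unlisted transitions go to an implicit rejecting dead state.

Track partial matches of the forbidden pattern `qqq`. State S3 is a dead state reached once `qqq` has occurred; every other state accepts. S0 means no part of `qqq` is currently matched.
        p   q  
>* S0   S0  S1 
 * S1   S0  S2 
 * S2   S0  S3 
   S3   S3  S3 
(> = start, * = accepting)

start=S0; accept=S0,S1,S2; S0-p>S0; S0-q>S1; S1-p>S0; S1-q>S2; S2-p>S0; S2-q>S3; S3-p>S3; S3-q>S3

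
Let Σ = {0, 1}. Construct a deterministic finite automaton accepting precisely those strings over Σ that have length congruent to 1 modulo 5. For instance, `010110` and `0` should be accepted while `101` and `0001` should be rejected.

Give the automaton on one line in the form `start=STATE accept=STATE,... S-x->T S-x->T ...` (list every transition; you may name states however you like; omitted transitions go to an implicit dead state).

Count input length modulo 5: every symbol advances one step around the cycle A → B → C → D → E → A. Accept at B.
With 5 states:
       0  1 
>  A   B  B 
 * B   C  C 
   C   D  D 
   D   E  E 
   E   A  A 
(> = start, * = accepting)

start=A accept=B A-0->B A-1->B B-0->C B-1->C C-0->D C-1->D D-0->E D-1->E E-0->A E-1->A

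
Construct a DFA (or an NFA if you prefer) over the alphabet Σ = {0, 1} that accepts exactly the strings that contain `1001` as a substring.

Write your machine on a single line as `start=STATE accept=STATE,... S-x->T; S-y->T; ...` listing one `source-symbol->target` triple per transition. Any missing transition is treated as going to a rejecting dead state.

Track how much of `1001` has been matched so far: state s0 is no progress, s4 is the absorbing accept state reached once `1001` has occurred. Intermediate states record partial matches; on a mismatch, fall back to the longest reusable overlap.
        0   1  
>  s0   s0  s1 
   s1   s2  s1 
   s2   s3  s1 
   s3   s0  s4 
 * s4   s4  s4 
(> = start, * = accepting)

start=s0; accept=s4; s0-0->s0; s0-1->s1; s1-0->s2; s1-1->s1; s2-0->s3; s2-1->s1; s3-0->s0; s3-1->s4; s4-0->s4; s4-1->s4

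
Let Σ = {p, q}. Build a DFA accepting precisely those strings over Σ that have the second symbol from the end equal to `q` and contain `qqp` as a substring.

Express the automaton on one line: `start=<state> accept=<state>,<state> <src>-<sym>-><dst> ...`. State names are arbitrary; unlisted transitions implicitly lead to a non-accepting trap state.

start=A accept=D,G A-p->A A-q->B B-p->A B-q->C C-p->D C-q->C D-p->E D-q->F E-p->E E-q->F F-p->D F-q->G G-p->D G-q->G

Build one automaton per condition and run them in lockstep. The first has 7 states tracking the last 2 symbols read; the second has 4 states tracking whether and how much of `qqp` has been seen. A product state is a pair (one from each), accepting exactly when both do. Equivalent product states are then merged.
A 7-state machine:
       p  q 
>  A   A  B 
   B   A  C 
   C   D  C 
 * D   E  F 
   E   E  F 
   F   D  G 
 * G   D  G 
(> = start, * = accepting)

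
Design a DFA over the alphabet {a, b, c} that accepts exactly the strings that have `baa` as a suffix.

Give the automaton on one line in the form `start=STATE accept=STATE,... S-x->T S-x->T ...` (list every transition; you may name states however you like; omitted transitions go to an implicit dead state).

Let each state record the length of the longest suffix of the input read so far that is also a prefix of `baa`. q1 means the last symbol is `b`; q2 means the last 2 symbols are `ba`; q3 means the last 3 symbols are `baa`. Accept only at q3, where the string currently ends in `baa`.
With 4 states:
        a   b   c  
>  q0   q0  q1  q0 
   q1   q2  q1  q0 
   q2   q3  q1  q0 
 * q3   q0  q1  q0 
(> = start, * = accepting)

start=q0 accept=q3 q0-a->q0 q0-b->q1 q0-c->q0 q1-a->q2 q1-b->q1 q1-c->q0 q2-a->q3 q2-b->q1 q2-c->q0 q3-a->q0 q3-b->q1 q3-c->q0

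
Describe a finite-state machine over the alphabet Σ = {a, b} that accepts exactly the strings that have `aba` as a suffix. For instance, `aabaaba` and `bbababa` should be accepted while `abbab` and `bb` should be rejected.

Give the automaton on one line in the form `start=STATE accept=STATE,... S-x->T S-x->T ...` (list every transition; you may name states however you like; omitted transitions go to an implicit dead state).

start=q0 accept=q3 q0-a->q1 q0-b->q0 q1-a->q1 q1-b->q2 q2-a->q3 q2-b->q0 q3-a->q1 q3-b->q2

Remember how much of `aba` the current input suffix matches. State q0 means no match yet; q1 means the last symbol is `a`; q2 means the last 2 symbols are `ab`; q3 means the last 3 symbols are `aba`. Only q3 accepts. On a mismatch, fall back to the longest proper suffix that is still a prefix of `aba`.
4 states suffice.
        a   b  
>  q0   q1  q0 
   q1   q1  q2 
   q2   q3  q0 
 * q3   q1  q2 
(> = start, * = accepting)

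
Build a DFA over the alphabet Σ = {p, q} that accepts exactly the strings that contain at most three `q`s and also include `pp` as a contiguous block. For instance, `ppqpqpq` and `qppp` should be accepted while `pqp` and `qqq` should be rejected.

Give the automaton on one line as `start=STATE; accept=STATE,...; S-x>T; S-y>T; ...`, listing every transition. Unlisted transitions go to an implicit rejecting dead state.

Handle the two conditions separately and then intersect. The first has 5 states tracking the count of `q`s, saturating at 4; the second has 3 states tracking whether and how much of `pp` has been seen. A product state is a pair (one from each), accepting exactly when both do. After merging equivalent states the machine shrinks.
          p    q  
>  s0     s1   s2 
   s1     s3   s2 
   s2     s4   s5 
 * s3     s3   s6 
   s4     s6   s5 
   s5     s7   s8 
 * s6     s6   s9 
   s7     s9   s8 
   s8    s10  s11 
 * s9     s9  s12 
   s10   s12  s11 
   s11   s11  s11 
 * s12   s12  s11 
(> = start, * = accepting)

start=s0; accept=s3,s6,s9,s12; s0-p>s1; s0-q>s2; s1-p>s3; s1-q>s2; s2-p>s4; s2-q>s5; s3-p>s3; s3-q>s6; s4-p>s6; s4-q>s5; s5-p>s7; s5-q>s8; s6-p>s6; s6-q>s9; s7-p>s9; s7-q>s8; s8-p>s10; s8-q>s11; s9-p>s9; s9-q>s12; s10-p>s12; s10-q>s11; s11-p>s11; s11-q>s11; s12-p>s12; s12-q>s11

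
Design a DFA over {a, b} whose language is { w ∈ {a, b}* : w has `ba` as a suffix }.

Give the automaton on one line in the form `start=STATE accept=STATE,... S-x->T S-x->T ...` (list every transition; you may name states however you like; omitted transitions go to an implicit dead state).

Remember how much of `ba` the current input suffix matches. State q0 means no match yet; q1 means the last symbol is `b`; q2 means the last 2 symbols are `ba`. Only q2 accepts. On a mismatch, fall back to the longest proper suffix that is still a prefix of `ba`.
A 3-state machine:
        a   b  
>  q0   q0  q1 
   q1   q2  q1 
 * q2   q0  q1 
(> = start, * = accepting)

start=q0 accept=q2 q0-a->q0 q0-b->q1 q1-a->q2 q1-b->q1 q2-a->q0 q2-b->q1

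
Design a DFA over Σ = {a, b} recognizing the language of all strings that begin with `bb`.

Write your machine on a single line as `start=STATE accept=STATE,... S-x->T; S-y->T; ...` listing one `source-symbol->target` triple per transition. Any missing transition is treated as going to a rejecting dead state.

Walk along `bb` while the input agrees: from q0 take `b` to q1, and so on. Any deviation drops to the rejecting sink q3. Once q2 is reached the prefix is confirmed and every continuation is accepted.
4 states suffice.
        a   b  
>  q0   q3  q1 
   q1   q3  q2 
 * q2   q2  q2 
   q3   q3  q3 
(> = start, * = accepting)

start=q0; accept=q2; q0-a->q3; q0-b->q1; q1-a->q3; q1-b->q2; q2-a->q2; q2-b->q2; q3-a->q3; q3-b->q3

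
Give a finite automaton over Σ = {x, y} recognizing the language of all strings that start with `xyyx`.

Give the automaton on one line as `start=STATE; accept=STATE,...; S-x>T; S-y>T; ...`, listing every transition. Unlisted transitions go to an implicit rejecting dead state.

start=s0; accept=s4; s0-x>s1; s0-y>s5; s1-x>s5; s1-y>s2; s2-x>s5; s2-y>s3; s3-x>s4; s3-y>s5; s4-x>s4; s4-y>s4; s5-x>s5; s5-y>s5

Walk along `xyyx` while the input agrees: from s0 take `x` to s1, and so on. Any deviation drops to the rejecting sink s5. Once s4 is reached the prefix is confirmed and every continuation is accepted.
6 states suffice.
        x   y  
>  s0   s1  s5 
   s1   s5  s2 
   s2   s5  s3 
   s3   s4  s5 
 * s4   s4  s4 
   s5   s5  s5 
(> = start, * = accepting)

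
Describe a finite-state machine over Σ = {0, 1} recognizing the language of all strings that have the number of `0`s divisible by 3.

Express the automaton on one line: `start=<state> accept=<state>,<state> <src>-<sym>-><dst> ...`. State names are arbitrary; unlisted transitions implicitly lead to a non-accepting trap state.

The only thing that matters is how many `0`s have appeared, reduced mod 3. Use one state per residue: s0 for 0, …, s2 for 2. Reading `0` moves to the next residue; anything else stays put. s0 is accepting.
A 3-state machine:
        0   1  
>* s0   s1  s0 
   s1   s2  s1 
   s2   s0  s2 
(> = start, * = accepting)

start=s0 accept=s0 s0-0->s1 s0-1->s0 s1-0->s2 s1-1->s1 s2-0->s0 s2-1->s2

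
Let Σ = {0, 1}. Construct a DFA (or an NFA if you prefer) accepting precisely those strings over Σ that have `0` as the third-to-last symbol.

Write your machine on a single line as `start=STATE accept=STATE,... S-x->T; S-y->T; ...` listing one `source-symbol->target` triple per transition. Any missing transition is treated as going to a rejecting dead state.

start=q0; accept=q7,q8,q9,q10; q0-0->q1; q0-1->q2; q1-0->q3; q1-1->q4; q2-0->q5; q2-1->q6; q3-0->q7; q3-1->q8; q4-0->q9; q4-1->q10; q5-0->q11; q5-1->q12; q6-0->q13; q6-1->q14; q7-0->q7; q7-1->q8; q8-0->q9; q8-1->q10; q9-0->q11; q9-1->q12; q10-0->q13; q10-1->q14; q11-0->q7; q11-1->q8; q12-0->q9; q12-1->q10; q13-0->q11; q13-1->q12; q14-0->q13; q14-1->q14

A DFA must remember the last 3 symbols (since which symbol is third-to-last isn't known until the input ends). Use one state per possible window of the last ≤3 symbols; accept from those whose window starts with `0`.
A 15-state machine:
          0    1  
>  q0     q1   q2 
   q1     q3   q4 
   q2     q5   q6 
   q3     q7   q8 
   q4     q9  q10 
   q5    q11  q12 
   q6    q13  q14 
 * q7     q7   q8 
 * q8     q9  q10 
 * q9    q11  q12 
 * q10   q13  q14 
   q11    q7   q8 
   q12    q9  q10 
   q13   q11  q12 
   q14   q13  q14 
(> = start, * = accepting)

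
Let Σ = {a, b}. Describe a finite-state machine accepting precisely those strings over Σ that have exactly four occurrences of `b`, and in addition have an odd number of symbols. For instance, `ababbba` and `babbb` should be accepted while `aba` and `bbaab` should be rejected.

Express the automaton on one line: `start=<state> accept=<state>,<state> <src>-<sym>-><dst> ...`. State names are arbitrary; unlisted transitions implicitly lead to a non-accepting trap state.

start=S0 accept=S9 S0-a->S1 S0-b->S2 S1-a->S0 S1-b->S3 S2-a->S3 S2-b->S4 S3-a->S2 S3-b->S5 S4-a->S5 S4-b->S6 S5-a->S4 S5-b->S7 S6-a->S7 S6-b->S8 S7-a->S6 S7-b->S9 S8-a->S9 S8-b->S10 S9-a->S8 S9-b->S10 S10-a->S10 S10-b->S10

Build one automaton per condition and run them in lockstep. The first has 6 states tracking the count of `b`s, saturating at 5; the second has 2 states tracking the input length modulo 2. A product state is a pair (one from each), accepting exactly when both do. After merging equivalent states the machine shrinks.
          a    b  
>  S0     S1   S2 
   S1     S0   S3 
   S2     S3   S4 
   S3     S2   S5 
   S4     S5   S6 
   S5     S4   S7 
   S6     S7   S8 
   S7     S6   S9 
   S8     S9  S10 
 * S9     S8  S10 
   S10   S10  S10 
(> = start, * = accepting)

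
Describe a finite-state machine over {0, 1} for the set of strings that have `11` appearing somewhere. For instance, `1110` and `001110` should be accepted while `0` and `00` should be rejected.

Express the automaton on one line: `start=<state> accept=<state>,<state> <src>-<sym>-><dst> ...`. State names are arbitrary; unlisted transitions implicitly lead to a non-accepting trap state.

start=q0 accept=q2 q0-0->q0 q0-1->q1 q1-0->q0 q1-1->q2 q2-0->q2 q2-1->q2

Track how much of `11` has been matched so far: state q0 is no progress, q2 is the absorbing accept state reached once `11` has occurred. Intermediate states record partial matches; on a mismatch, fall back to the longest reusable overlap.
With 3 states:
        0   1  
>  q0   q0  q1 
   q1   q0  q2 
 * q2   q2  q2 
(> = start, * = accepting)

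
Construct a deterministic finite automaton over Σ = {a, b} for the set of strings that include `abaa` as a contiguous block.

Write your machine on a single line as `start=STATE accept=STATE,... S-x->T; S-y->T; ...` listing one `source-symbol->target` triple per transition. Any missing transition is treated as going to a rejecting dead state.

start=q0; accept=q4; q0-a->q1; q0-b->q0; q1-a->q1; q1-b->q2; q2-a->q3; q2-b->q0; q3-a->q4; q3-b->q2; q4-a->q4; q4-b->q4

Track how much of `abaa` has been matched so far: state q0 is no progress, q4 is the absorbing accept state reached once `abaa` has occurred. Intermediate states record partial matches; on a mismatch, fall back to the longest reusable overlap.
        a   b  
>  q0   q1  q0 
   q1   q1  q2 
   q2   q3  q0 
   q3   q4  q2 
 * q4   q4  q4 
(> = start, * = accepting)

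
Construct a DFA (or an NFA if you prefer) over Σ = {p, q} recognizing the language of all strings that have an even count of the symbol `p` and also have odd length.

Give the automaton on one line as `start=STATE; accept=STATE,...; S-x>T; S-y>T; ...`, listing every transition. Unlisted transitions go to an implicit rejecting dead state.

start=A; accept=C; A-p>B; A-q>C; B-p>A; B-q>D; C-p>D; C-q>A; D-p>C; D-q>B

Build one automaton per condition and run them in lockstep. One (2 states) tracks the count of `p`s modulo 2; the other (2 states) tracks the input length modulo 2. Each combined state is a pair, one component from each; accept when both components accept.
With 4 states:
       p  q 
>  A   B  C 
   B   A  D 
 * C   D  A 
   D   C  B 
(> = start, * = accepting)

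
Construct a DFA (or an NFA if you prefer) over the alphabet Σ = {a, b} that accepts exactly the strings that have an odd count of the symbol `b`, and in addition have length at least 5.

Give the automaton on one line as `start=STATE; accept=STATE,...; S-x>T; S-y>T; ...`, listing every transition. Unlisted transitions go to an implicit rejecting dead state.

start=s0; accept=s9; s0-a>s1; s0-b>s2; s1-a>s3; s1-b>s4; s2-a>s4; s2-b>s3; s3-a>s5; s3-b>s6; s4-a>s6; s4-b>s5; s5-a>s7; s5-b>s8; s6-a>s8; s6-b>s7; s7-a>s7; s7-b>s9; s8-a>s9; s8-b>s7; s9-a>s9; s9-b>s7

Run two small machines in parallel and take their product. The first has 2 states tracking the count of `b`s modulo 2; the second has 7 states tracking the input length, saturating at 6. A product state is a pair (one from each), accepting exactly when both do. Equivalent product states are then merged.
        a   b  
>  s0   s1  s2 
   s1   s3  s4 
   s2   s4  s3 
   s3   s5  s6 
   s4   s6  s5 
   s5   s7  s8 
   s6   s8  s7 
   s7   s7  s9 
   s8   s9  s7 
 * s9   s9  s7 
(> = start, * = accepting)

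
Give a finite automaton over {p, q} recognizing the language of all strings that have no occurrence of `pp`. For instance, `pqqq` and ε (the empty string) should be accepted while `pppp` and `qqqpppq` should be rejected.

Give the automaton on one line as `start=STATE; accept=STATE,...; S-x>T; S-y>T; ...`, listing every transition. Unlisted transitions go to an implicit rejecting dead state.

Track partial matches of the forbidden pattern `pp`. State s2 is a dead state reached once `pp` has occurred; every other state accepts. s0 means no part of `pp` is currently matched.
A 3-state machine:
        p   q  
>* s0   s1  s0 
 * s1   s2  s0 
   s2   s2  s2 
(> = start, * = accepting)

start=s0; accept=s0,s1; s0-p>s1; s0-q>s0; s1-p>s2; s1-q>s0; s2-p>s2; s2-q>s2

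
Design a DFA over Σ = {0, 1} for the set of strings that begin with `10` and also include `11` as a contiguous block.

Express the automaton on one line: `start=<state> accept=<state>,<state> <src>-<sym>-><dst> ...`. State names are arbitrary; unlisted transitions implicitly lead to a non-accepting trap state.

start=S0 accept=S5 S0-0->S1 S0-1->S2 S1-0->S1 S1-1->S1 S2-0->S3 S2-1->S1 S3-0->S3 S3-1->S4 S4-0->S3 S4-1->S5 S5-0->S5 S5-1->S5

Build one automaton per condition and run them in lockstep. One (4 states) tracks whether the input so far still matches the prefix `10`; the other (3 states) tracks whether and how much of `11` has been seen. Each combined state is a pair, one component from each; accept when both components accept. Minimizing collapses redundant product states.
With 6 states:
        0   1  
>  S0   S1  S2 
   S1   S1  S1 
   S2   S3  S1 
   S3   S3  S4 
   S4   S3  S5 
 * S5   S5  S5 
(> = start, * = accepting)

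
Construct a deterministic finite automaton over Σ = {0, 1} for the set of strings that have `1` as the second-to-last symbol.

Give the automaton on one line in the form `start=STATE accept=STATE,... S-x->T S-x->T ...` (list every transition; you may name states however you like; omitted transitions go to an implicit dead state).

Because acceptance depends on a position counted from the end, the machine has to buffer the most recent 2 symbols. Make each state the string of the last up-to-2 symbols read; on input `x` shift the window left and append `x`. Accept when the buffered window has length 2 and begins with `1`.
A 7-state machine:
        0   1  
>  s0   s1  s2 
   s1   s3  s4 
   s2   s5  s6 
   s3   s3  s4 
   s4   s5  s6 
 * s5   s3  s4 
 * s6   s5  s6 
(> = start, * = accepting)

start=s0 accept=s5,s6 s0-0->s1 s0-1->s2 s1-0->s3 s1-1->s4 s2-0->s5 s2-1->s6 s3-0->s3 s3-1->s4 s4-0->s5 s4-1->s6 s5-0->s3 s5-1->s4 s6-0->s5 s6-1->s6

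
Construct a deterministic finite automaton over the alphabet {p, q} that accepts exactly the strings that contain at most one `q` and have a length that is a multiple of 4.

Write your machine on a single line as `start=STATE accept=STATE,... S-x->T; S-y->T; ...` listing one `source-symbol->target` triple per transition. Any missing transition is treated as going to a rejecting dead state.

start=A; accept=A,J; A-p->B; A-q->C; B-p->D; B-q->E; C-p->E; C-q->F; D-p->G; D-q->H; E-p->H; E-q->I; F-p->I; F-q->I; G-p->A; G-q->J; H-p->J; H-q->K; I-p->K; I-q->K; J-p->C; J-q->L; K-p->L; K-q->L; L-p->F; L-q->F

Handle the two conditions separately and then intersect. The first has 3 states tracking the count of `q`s, saturating at 2; the second has 4 states tracking the input length modulo 4. A product state is a pair (one from each), accepting exactly when both do.
12 states suffice.
       p  q 
>* A   B  C 
   B   D  E 
   C   E  F 
   D   G  H 
   E   H  I 
   F   I  I 
   G   A  J 
   H   J  K 
   I   K  K 
 * J   C  L 
   K   L  L 
   L   F  F 
(> = start, * = accepting)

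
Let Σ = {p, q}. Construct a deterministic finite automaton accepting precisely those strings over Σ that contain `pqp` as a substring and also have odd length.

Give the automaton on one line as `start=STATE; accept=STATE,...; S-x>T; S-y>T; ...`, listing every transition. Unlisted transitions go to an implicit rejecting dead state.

start=A; accept=G; A-p>B; A-q>C; B-p>D; B-q>E; C-p>D; C-q>A; D-p>B; D-q>F; E-p>G; E-q>C; F-p>H; F-q>A; G-p>H; G-q>H; H-p>G; H-q>G

Build one automaton per condition and run them in lockstep. One (4 states) tracks whether and how much of `pqp` has been seen; the other (2 states) tracks the input length modulo 2. Each combined state is a pair, one component from each; accept when both components accept.
       p  q 
>  A   B  C 
   B   D  E 
   C   D  A 
   D   B  F 
   E   G  C 
   F   H  A 
 * G   H  H 
   H   G  G 
(> = start, * = accepting)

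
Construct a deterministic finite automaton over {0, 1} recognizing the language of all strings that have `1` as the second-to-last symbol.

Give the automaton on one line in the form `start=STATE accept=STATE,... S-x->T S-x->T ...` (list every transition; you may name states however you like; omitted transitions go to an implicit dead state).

start=S0 accept=S5,S6 S0-0->S1 S0-1->S2 S1-0->S3 S1-1->S4 S2-0->S5 S2-1->S6 S3-0->S3 S3-1->S4 S4-0->S5 S4-1->S6 S5-0->S3 S5-1->S4 S6-0->S5 S6-1->S6

Because acceptance depends on a position counted from the end, the machine has to buffer the most recent 2 symbols. Make each state the string of the last up-to-2 symbols read; on input `x` shift the window left and append `x`. Accept when the buffered window has length 2 and begins with `1`.
A 7-state machine:
        0   1  
>  S0   S1  S2 
   S1   S3  S4 
   S2   S5  S6 
   S3   S3  S4 
   S4   S5  S6 
 * S5   S3  S4 
 * S6   S5  S6 
(> = start, * = accepting)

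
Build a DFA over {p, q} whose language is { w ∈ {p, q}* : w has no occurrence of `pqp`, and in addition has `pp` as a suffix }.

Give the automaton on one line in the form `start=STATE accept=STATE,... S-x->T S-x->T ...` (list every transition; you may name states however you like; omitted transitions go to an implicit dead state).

Build one automaton per condition and run them in lockstep. The first has 4 states tracking partial matches of the forbidden pattern `pqp`; the second has 3 states tracking how much of the suffix `pp` has currently been matched. A product state is a pair (one from each), accepting exactly when both do.
        p   q  
>  s0   s1  s0 
   s1   s2  s3 
 * s2   s2  s3 
   s3   s4  s0 
   s4   s5  s6 
   s5   s5  s6 
   s6   s4  s6 
(> = start, * = accepting)

start=s0 accept=s2 s0-p->s1 s0-q->s0 s1-p->s2 s1-q->s3 s2-p->s2 s2-q->s3 s3-p->s4 s3-q->s0 s4-p->s5 s4-q->s6 s5-p->s5 s5-q->s6 s6-p->s4 s6-q->s6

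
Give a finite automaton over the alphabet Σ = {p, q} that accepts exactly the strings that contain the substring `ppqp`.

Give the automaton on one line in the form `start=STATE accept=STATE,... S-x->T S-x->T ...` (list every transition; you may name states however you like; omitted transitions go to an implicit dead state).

start=A accept=E A-p->B A-q->A B-p->C B-q->A C-p->C C-q->D D-p->E D-q->A E-p->E E-q->E

States A..D record the length of the longest prefix of `ppqp` that matches the current input suffix. Reaching E means `ppqp` has been seen, and we stay there forever. Accept from E.
A 5-state machine:
       p  q 
>  A   B  A 
   B   C  A 
   C   C  D 
   D   E  A 
 * E   E  E 
(> = start, * = accepting)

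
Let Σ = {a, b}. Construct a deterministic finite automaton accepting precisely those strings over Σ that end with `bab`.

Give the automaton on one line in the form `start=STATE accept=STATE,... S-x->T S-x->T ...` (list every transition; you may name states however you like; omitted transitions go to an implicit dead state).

start=S0 accept=S3 S0-a->S0 S0-b->S1 S1-a->S2 S1-b->S1 S2-a->S0 S2-b->S3 S3-a->S2 S3-b->S1

Let each state record the length of the longest suffix of the input read so far that is also a prefix of `bab`. S1 means the last symbol is `b`; S2 means the last 2 symbols are `ba`; S3 means the last 3 symbols are `bab`. Accept only at S3, where the string currently ends in `bab`.
        a   b  
>  S0   S0  S1 
   S1   S2  S1 
   S2   S0  S3 
 * S3   S2  S1 
(> = start, * = accepting)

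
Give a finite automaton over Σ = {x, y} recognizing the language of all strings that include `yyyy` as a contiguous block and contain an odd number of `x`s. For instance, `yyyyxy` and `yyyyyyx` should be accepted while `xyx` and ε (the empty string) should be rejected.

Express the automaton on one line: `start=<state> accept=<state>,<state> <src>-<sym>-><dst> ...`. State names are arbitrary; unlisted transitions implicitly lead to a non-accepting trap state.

start=q0 accept=q9 q0-x->q1 q0-y->q2 q1-x->q0 q1-y->q3 q2-x->q1 q2-y->q4 q3-x->q0 q3-y->q5 q4-x->q1 q4-y->q6 q5-x->q0 q5-y->q7 q6-x->q1 q6-y->q8 q7-x->q0 q7-y->q9 q8-x->q9 q8-y->q8 q9-x->q8 q9-y->q9

Build one automaton per condition and run them in lockstep. One (5 states) tracks whether and how much of `yyyy` has been seen; the other (2 states) tracks the count of `x`s modulo 2. Each combined state is a pair, one component from each; accept when both components accept.
A 10-state machine:
        x   y  
>  q0   q1  q2 
   q1   q0  q3 
   q2   q1  q4 
   q3   q0  q5 
   q4   q1  q6 
   q5   q0  q7 
   q6   q1  q8 
   q7   q0  q9 
   q8   q9  q8 
 * q9   q8  q9 
(> = start, * = accepting)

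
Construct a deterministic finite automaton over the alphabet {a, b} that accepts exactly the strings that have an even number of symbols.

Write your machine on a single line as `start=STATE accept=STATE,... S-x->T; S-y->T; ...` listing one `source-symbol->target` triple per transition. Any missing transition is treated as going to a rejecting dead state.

Count input length modulo 2: every symbol advances one step around the cycle q0 → q1 → q0. Accept at q0.
With 2 states:
        a   b  
>* q0   q1  q1 
   q1   q0  q0 
(> = start, * = accepting)

start=q0; accept=q0; q0-a->q1; q0-b->q1; q1-a->q0; q1-b->q0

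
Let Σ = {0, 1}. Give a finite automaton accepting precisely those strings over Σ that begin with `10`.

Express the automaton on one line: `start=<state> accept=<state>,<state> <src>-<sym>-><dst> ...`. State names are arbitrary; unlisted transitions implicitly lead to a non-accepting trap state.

Check the first 2 symbols one by one: q0 through q1 record how many have matched `10` so far; any wrong symbol goes to the dead state q3. After all 2 match we enter the accepting sink q2.
A 4-state machine:
        0   1  
>  q0   q3  q1 
   q1   q2  q3 
 * q2   q2  q2 
   q3   q3  q3 
(> = start, * = accepting)

start=q0 accept=q2 q0-0->q3 q0-1->q1 q1-0->q2 q1-1->q3 q2-0->q2 q2-1->q2 q3-0->q3 q3-1->q3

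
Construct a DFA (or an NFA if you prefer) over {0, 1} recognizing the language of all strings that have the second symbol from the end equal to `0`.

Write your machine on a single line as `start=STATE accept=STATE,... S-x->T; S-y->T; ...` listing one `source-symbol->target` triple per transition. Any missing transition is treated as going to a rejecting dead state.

start=q0; accept=q3,q4; q0-0->q1; q0-1->q2; q1-0->q3; q1-1->q4; q2-0->q5; q2-1->q6; q3-0->q3; q3-1->q4; q4-0->q5; q4-1->q6; q5-0->q3; q5-1->q4; q6-0->q5; q6-1->q6

A DFA must remember the last 2 symbols (since which symbol is second-to-last isn't known until the input ends). Use one state per possible window of the last ≤2 symbols; accept from those whose window starts with `0`.
A 7-state machine:
        0   1  
>  q0   q1  q2 
   q1   q3  q4 
   q2   q5  q6 
 * q3   q3  q4 
 * q4   q5  q6 
   q5   q3  q4 
   q6   q5  q6 
(> = start, * = accepting)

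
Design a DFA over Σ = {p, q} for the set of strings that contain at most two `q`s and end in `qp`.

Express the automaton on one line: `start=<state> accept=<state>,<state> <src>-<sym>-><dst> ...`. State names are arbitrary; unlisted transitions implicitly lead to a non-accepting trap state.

start=S0 accept=S2,S5 S0-p->S0 S0-q->S1 S1-p->S2 S1-q->S3 S2-p->S4 S2-q->S3 S3-p->S5 S3-q->S6 S4-p->S4 S4-q->S3 S5-p->S6 S5-q->S6 S6-p->S6 S6-q->S6

Handle the two conditions separately and then intersect. One (4 states) tracks the count of `q`s, saturating at 3; the other (3 states) tracks how much of the suffix `qp` has currently been matched. Each combined state is a pair, one component from each; accept when both components accept. Equivalent product states are then merged.
7 states suffice.
        p   q  
>  S0   S0  S1 
   S1   S2  S3 
 * S2   S4  S3 
   S3   S5  S6 
   S4   S4  S3 
 * S5   S6  S6 
   S6   S6  S6 
(> = start, * = accepting)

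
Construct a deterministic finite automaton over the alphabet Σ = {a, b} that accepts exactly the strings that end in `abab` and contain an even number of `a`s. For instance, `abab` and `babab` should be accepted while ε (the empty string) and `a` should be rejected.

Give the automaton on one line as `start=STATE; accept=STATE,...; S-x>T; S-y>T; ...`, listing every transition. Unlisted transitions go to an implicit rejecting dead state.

Run two small machines in parallel and take their product. One (5 states) tracks how much of the suffix `abab` has currently been matched; the other (2 states) tracks the count of `a`s modulo 2. Each combined state is a pair, one component from each; accept when both components accept.
A 10-state machine:
        a   b  
>  s0   s1  s0 
   s1   s2  s3 
   s2   s1  s4 
   s3   s5  s6 
   s4   s7  s0 
   s5   s1  s8 
   s6   s2  s6 
   s7   s2  s9 
 * s8   s7  s0 
   s9   s5  s6 
(> = start, * = accepting)

start=s0; accept=s8; s0-a>s1; s0-b>s0; s1-a>s2; s1-b>s3; s2-a>s1; s2-b>s4; s3-a>s5; s3-b>s6; s4-a>s7; s4-b>s0; s5-a>s1; s5-b>s8; s6-a>s2; s6-b>s6; s7-a>s2; s7-b>s9; s8-a>s7; s8-b>s0; s9-a>s5; s9-b>s6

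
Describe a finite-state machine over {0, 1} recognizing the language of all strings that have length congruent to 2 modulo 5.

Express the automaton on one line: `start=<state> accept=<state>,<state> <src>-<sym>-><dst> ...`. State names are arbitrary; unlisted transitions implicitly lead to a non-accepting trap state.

start=q0 accept=q2 q0-0->q1 q0-1->q1 q1-0->q2 q1-1->q2 q2-0->q3 q2-1->q3 q3-0->q4 q3-1->q4 q4-0->q0 q4-1->q0

Count input length modulo 5: every symbol advances one step around the cycle q0 → q1 → q2 → q3 → q4 → q0. Accept at q2.
        0   1  
>  q0   q1  q1 
   q1   q2  q2 
 * q2   q3  q3 
   q3   q4  q4 
   q4   q0  q0 
(> = start, * = accepting)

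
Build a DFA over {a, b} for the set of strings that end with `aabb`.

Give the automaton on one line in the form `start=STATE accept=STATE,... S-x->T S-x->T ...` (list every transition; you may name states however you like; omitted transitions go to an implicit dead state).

Let each state record the length of the longest suffix of the input read so far that is also a prefix of `aabb`. q1 means the last symbol is `a`; q2 means the last 2 symbols are `aa`; q3 means the last 3 symbols are `aab`; q4 means the last 4 symbols are `aabb`. Accept only at q4, where the string currently ends in `aabb`.
With 5 states:
        a   b  
>  q0   q1  q0 
   q1   q2  q0 
   q2   q2  q3 
   q3   q1  q4 
 * q4   q1  q0 
(> = start, * = accepting)

start=q0 accept=q4 q0-a->q1 q0-b->q0 q1-a->q2 q1-b->q0 q2-a->q2 q2-b->q3 q3-a->q1 q3-b->q4 q4-a->q1 q4-b->q0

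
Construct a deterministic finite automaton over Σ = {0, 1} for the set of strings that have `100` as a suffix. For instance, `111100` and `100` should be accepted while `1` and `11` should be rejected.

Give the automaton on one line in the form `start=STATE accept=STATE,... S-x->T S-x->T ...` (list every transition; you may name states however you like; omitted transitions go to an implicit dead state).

start=q0 accept=q3 q0-0->q0 q0-1->q1 q1-0->q2 q1-1->q1 q2-0->q3 q2-1->q1 q3-0->q0 q3-1->q1

Remember how much of `100` the current input suffix matches. State q0 means no match yet; q1 means the last symbol is `1`; q2 means the last 2 symbols are `10`; q3 means the last 3 symbols are `100`. Only q3 accepts. On a mismatch, fall back to the longest proper suffix that is still a prefix of `100`.
A 4-state machine:
        0   1  
>  q0   q0  q1 
   q1   q2  q1 
   q2   q3  q1 
 * q3   q0  q1 
(> = start, * = accepting)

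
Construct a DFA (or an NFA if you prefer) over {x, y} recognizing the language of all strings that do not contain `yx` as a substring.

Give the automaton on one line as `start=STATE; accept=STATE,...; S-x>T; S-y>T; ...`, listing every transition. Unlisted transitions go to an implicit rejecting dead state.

Track partial matches of the forbidden pattern `yx`. State S2 is a dead state reached once `yx` has occurred; every other state accepts. S0 means no part of `yx` is currently matched.
A 3-state machine:
        x   y  
>* S0   S0  S1 
 * S1   S2  S1 
   S2   S2  S2 
(> = start, * = accepting)

start=S0; accept=S0,S1; S0-x>S0; S0-y>S1; S1-x>S2; S1-y>S1; S2-x>S2; S2-y>S2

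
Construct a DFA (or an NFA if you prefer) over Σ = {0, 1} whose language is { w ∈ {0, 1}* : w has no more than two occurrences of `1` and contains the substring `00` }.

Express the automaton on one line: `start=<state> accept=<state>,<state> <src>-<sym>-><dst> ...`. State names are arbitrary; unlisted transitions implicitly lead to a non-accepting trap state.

Handle the two conditions separately and then intersect. The first has 4 states tracking the count of `1`s, saturating at 3; the second has 3 states tracking whether and how much of `00` has been seen. A product state is a pair (one from each), accepting exactly when both do. Minimizing collapses redundant product states.
A 10-state machine:
        0   1  
>  q0   q1  q2 
   q1   q3  q2 
   q2   q4  q5 
 * q3   q3  q6 
   q4   q6  q5 
   q5   q7  q8 
 * q6   q6  q9 
   q7   q9  q8 
   q8   q8  q8 
 * q9   q9  q8 
(> = start, * = accepting)

start=q0 accept=q3,q6,q9 q0-0->q1 q0-1->q2 q1-0->q3 q1-1->q2 q2-0->q4 q2-1->q5 q3-0->q3 q3-1->q6 q4-0->q6 q4-1->q5 q5-0->q7 q5-1->q8 q6-0->q6 q6-1->q9 q7-0->q9 q7-1->q8 q8-0->q8 q8-1->q8 q9-0->q9 q9-1->q8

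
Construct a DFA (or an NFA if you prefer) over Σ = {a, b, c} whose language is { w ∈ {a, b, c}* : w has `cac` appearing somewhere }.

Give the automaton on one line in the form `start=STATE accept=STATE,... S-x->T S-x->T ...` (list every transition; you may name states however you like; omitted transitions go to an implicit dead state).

Track how much of `cac` has been matched so far: state S0 is no progress, S3 is the absorbing accept state reached once `cac` has occurred. Intermediate states record partial matches; on a mismatch, fall back to the longest reusable overlap.
        a   b   c  
>  S0   S0  S0  S1 
   S1   S2  S0  S1 
   S2   S0  S0  S3 
 * S3   S3  S3  S3 
(> = start, * = accepting)

start=S0 accept=S3 S0-a->S0 S0-b->S0 S0-c->S1 S1-a->S2 S1-b->S0 S1-c->S1 S2-a->S0 S2-b->S0 S2-c->S3 S3-a->S3 S3-b->S3 S3-c->S3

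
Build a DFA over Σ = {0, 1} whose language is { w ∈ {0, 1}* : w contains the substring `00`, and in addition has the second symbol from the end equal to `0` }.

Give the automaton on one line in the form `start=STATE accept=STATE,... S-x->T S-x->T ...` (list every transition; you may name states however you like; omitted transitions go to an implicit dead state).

start=s0 accept=s2,s3 s0-0->s1 s0-1->s0 s1-0->s2 s1-1->s0 s2-0->s2 s2-1->s3 s3-0->s4 s3-1->s5 s4-0->s2 s4-1->s3 s5-0->s4 s5-1->s5

Build one automaton per condition and run them in lockstep. The first has 3 states tracking whether and how much of `00` has been seen; the second has 7 states tracking the last 2 symbols read. A product state is a pair (one from each), accepting exactly when both do. Equivalent product states are then merged.
With 6 states:
        0   1  
>  s0   s1  s0 
   s1   s2  s0 
 * s2   s2  s3 
 * s3   s4  s5 
   s4   s2  s3 
   s5   s4  s5 
(> = start, * = accepting)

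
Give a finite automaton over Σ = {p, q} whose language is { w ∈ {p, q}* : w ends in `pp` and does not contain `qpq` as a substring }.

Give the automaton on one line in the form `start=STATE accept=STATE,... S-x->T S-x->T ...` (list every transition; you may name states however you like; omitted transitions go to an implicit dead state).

Handle the two conditions separately and then intersect. One (3 states) tracks how much of the suffix `pp` has currently been matched; the other (4 states) tracks partial matches of the forbidden pattern `qpq`. Each combined state is a pair, one component from each; accept when both components accept. Equivalent product states are then merged.
A 6-state machine:
       p  q 
>  A   B  C 
   B   D  C 
   C   E  C 
 * D   D  C 
   E   D  F 
   F   F  F 
(> = start, * = accepting)

start=A accept=D A-p->B A-q->C B-p->D B-q->C C-p->E C-q->C D-p->D D-q->C E-p->D E-q->F F-p->F F-q->F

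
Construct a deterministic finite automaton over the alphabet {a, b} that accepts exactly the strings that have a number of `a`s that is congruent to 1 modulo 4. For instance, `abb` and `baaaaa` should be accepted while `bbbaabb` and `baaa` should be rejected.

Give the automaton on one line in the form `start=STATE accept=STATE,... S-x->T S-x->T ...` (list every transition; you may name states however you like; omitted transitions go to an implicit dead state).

start=S0 accept=S1 S0-a->S1 S0-b->S0 S1-a->S2 S1-b->S1 S2-a->S3 S2-b->S2 S3-a->S0 S3-b->S3

The only thing that matters is how many `a`s have appeared, reduced mod 4. Use one state per residue: S0 for 0, …, S3 for 3. Reading `a` moves to the next residue; anything else stays put. S1 is accepting.
        a   b  
>  S0   S1  S0 
 * S1   S2  S1 
   S2   S3  S2 
   S3   S0  S3 
(> = start, * = accepting)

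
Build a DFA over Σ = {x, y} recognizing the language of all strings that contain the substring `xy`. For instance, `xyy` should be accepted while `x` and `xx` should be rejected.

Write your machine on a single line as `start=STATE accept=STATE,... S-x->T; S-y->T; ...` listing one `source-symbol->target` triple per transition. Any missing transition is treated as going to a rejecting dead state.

States q0..q1 record the length of the longest prefix of `xy` that matches the current input suffix. Reaching q2 means `xy` has been seen, and we stay there forever. Accept from q2.
        x   y  
>  q0   q1  q0 
   q1   q1  q2 
 * q2   q2  q2 
(> = start, * = accepting)

start=q0; accept=q2; q0-x->q1; q0-y->q0; q1-x->q1; q1-y->q2; q2-x->q2; q2-y->q2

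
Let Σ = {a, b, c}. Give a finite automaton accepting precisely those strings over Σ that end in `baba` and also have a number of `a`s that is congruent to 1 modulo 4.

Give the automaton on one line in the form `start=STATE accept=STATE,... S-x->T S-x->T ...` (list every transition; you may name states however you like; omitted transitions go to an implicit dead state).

Run two small machines in parallel and take their product. The first has 5 states tracking how much of the suffix `baba` has currently been matched; the second has 4 states tracking the count of `a`s modulo 4. A product state is a pair (one from each), accepting exactly when both do.
          a    b    c  
>  S0     S1   S2   S0 
   S1     S3   S4   S1 
   S2     S5   S2   S0 
   S3     S6   S7   S3 
   S4     S8   S4   S1 
   S5     S3   S9   S1 
   S6     S0  S10   S6 
   S7    S11   S7   S3 
   S8     S6  S12   S3 
   S9    S13   S4   S1 
   S10   S14  S10   S6 
   S11    S0  S15   S6 
   S12   S16   S7   S3 
   S13    S6  S12   S3 
   S14    S1  S17   S0 
   S15   S18  S10   S6 
   S16    S0  S15   S6 
   S17   S19   S2   S0 
   S18    S1  S17   S0 
 * S19    S3   S9   S1 
(> = start, * = accepting)

start=S0 accept=S19 S0-a->S1 S0-b->S2 S0-c->S0 S1-a->S3 S1-b->S4 S1-c->S1 S2-a->S5 S2-b->S2 S2-c->S0 S3-a->S6 S3-b->S7 S3-c->S3 S4-a->S8 S4-b->S4 S4-c->S1 S5-a->S3 S5-b->S9 S5-c->S1 S6-a->S0 S6-b->S10 S6-c->S6 S7-a->S11 S7-b->S7 S7-c->S3 S8-a->S6 S8-b->S12 S8-c->S3 S9-a->S13 S9-b->S4 S9-c->S1 S10-a->S14 S10-b->S10 S10-c->S6 S11-a->S0 S11-b->S15 S11-c->S6 S12-a->S16 S12-b->S7 S12-c->S3 S13-a->S6 S13-b->S12 S13-c->S3 S14-a->S1 S14-b->S17 S14-c->S0 S15-a->S18 S15-b->S10 S15-c->S6 S16-a->S0 S16-b->S15 S16-c->S6 S17-a->S19 S17-b->S2 S17-c->S0 S18-a->S1 S18-b->S17 S18-c->S0 S19-a->S3 S19-b->S9 S19-c->S1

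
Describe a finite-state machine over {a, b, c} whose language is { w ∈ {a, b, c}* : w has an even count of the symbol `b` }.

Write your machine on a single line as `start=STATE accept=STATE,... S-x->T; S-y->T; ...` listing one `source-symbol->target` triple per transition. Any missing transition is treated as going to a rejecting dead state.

start=q0; accept=q0; q0-a->q0; q0-b->q1; q0-c->q0; q1-a->q1; q1-b->q0; q1-c->q1

The only thing that matters is how many `b`s have appeared, reduced mod 2. Use one state per residue: q0 for 0, …, q1 for 1. Reading `b` moves to the next residue; anything else stays put. q0 is accepting.
        a   b   c  
>* q0   q0  q1  q0 
   q1   q1  q0  q1 
(> = start, * = accepting)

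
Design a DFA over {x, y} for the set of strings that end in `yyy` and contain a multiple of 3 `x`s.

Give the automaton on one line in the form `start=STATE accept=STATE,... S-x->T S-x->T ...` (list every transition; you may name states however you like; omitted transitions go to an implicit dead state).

start=q0 accept=q5 q0-x->q1 q0-y->q2 q1-x->q3 q1-y->q1 q2-x->q1 q2-y->q4 q3-x->q0 q3-y->q3 q4-x->q1 q4-y->q5 q5-x->q1 q5-y->q5

Run two small machines in parallel and take their product. The first has 4 states tracking how much of the suffix `yyy` has currently been matched; the second has 3 states tracking the count of `x`s modulo 3. A product state is a pair (one from each), accepting exactly when both do. After merging equivalent states the machine shrinks.
A 6-state machine:
        x   y  
>  q0   q1  q2 
   q1   q3  q1 
   q2   q1  q4 
   q3   q0  q3 
   q4   q1  q5 
 * q5   q1  q5 
(> = start, * = accepting)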